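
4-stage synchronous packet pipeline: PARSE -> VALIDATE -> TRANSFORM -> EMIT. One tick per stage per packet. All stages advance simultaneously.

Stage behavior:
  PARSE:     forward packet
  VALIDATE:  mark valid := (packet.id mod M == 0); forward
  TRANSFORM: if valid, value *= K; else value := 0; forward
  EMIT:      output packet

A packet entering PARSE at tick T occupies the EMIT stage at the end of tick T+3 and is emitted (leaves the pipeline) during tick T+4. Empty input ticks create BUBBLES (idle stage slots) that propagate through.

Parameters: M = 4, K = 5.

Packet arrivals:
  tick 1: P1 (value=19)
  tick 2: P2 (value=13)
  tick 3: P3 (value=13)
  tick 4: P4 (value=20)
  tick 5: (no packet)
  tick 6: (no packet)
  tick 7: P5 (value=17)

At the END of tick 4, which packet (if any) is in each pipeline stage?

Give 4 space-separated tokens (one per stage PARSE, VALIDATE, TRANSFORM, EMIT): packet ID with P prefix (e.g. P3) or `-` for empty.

Answer: P4 P3 P2 P1

Derivation:
Tick 1: [PARSE:P1(v=19,ok=F), VALIDATE:-, TRANSFORM:-, EMIT:-] out:-; in:P1
Tick 2: [PARSE:P2(v=13,ok=F), VALIDATE:P1(v=19,ok=F), TRANSFORM:-, EMIT:-] out:-; in:P2
Tick 3: [PARSE:P3(v=13,ok=F), VALIDATE:P2(v=13,ok=F), TRANSFORM:P1(v=0,ok=F), EMIT:-] out:-; in:P3
Tick 4: [PARSE:P4(v=20,ok=F), VALIDATE:P3(v=13,ok=F), TRANSFORM:P2(v=0,ok=F), EMIT:P1(v=0,ok=F)] out:-; in:P4
At end of tick 4: ['P4', 'P3', 'P2', 'P1']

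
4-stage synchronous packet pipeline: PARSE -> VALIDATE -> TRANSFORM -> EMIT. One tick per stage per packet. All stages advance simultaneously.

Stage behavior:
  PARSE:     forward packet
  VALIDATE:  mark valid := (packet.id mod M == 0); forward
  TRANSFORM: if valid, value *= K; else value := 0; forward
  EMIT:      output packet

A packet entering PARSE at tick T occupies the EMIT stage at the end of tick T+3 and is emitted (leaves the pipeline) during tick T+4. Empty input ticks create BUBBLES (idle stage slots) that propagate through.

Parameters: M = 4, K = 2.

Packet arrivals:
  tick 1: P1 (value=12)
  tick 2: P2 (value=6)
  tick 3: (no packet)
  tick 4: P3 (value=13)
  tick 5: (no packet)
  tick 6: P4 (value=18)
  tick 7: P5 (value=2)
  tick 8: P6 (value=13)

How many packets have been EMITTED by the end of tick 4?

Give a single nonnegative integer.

Tick 1: [PARSE:P1(v=12,ok=F), VALIDATE:-, TRANSFORM:-, EMIT:-] out:-; in:P1
Tick 2: [PARSE:P2(v=6,ok=F), VALIDATE:P1(v=12,ok=F), TRANSFORM:-, EMIT:-] out:-; in:P2
Tick 3: [PARSE:-, VALIDATE:P2(v=6,ok=F), TRANSFORM:P1(v=0,ok=F), EMIT:-] out:-; in:-
Tick 4: [PARSE:P3(v=13,ok=F), VALIDATE:-, TRANSFORM:P2(v=0,ok=F), EMIT:P1(v=0,ok=F)] out:-; in:P3
Emitted by tick 4: []

Answer: 0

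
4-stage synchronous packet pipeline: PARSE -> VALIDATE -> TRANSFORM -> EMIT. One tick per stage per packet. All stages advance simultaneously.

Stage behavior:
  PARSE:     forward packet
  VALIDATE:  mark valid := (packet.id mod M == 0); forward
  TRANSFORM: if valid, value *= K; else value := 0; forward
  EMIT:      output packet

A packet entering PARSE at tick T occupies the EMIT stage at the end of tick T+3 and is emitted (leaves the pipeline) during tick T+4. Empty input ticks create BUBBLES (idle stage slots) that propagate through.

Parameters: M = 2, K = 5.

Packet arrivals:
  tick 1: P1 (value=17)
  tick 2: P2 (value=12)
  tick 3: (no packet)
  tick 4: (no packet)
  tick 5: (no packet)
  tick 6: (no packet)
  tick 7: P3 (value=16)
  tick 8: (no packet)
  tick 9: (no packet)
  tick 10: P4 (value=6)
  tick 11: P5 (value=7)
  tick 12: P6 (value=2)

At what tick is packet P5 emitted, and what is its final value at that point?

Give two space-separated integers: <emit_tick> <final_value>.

Tick 1: [PARSE:P1(v=17,ok=F), VALIDATE:-, TRANSFORM:-, EMIT:-] out:-; in:P1
Tick 2: [PARSE:P2(v=12,ok=F), VALIDATE:P1(v=17,ok=F), TRANSFORM:-, EMIT:-] out:-; in:P2
Tick 3: [PARSE:-, VALIDATE:P2(v=12,ok=T), TRANSFORM:P1(v=0,ok=F), EMIT:-] out:-; in:-
Tick 4: [PARSE:-, VALIDATE:-, TRANSFORM:P2(v=60,ok=T), EMIT:P1(v=0,ok=F)] out:-; in:-
Tick 5: [PARSE:-, VALIDATE:-, TRANSFORM:-, EMIT:P2(v=60,ok=T)] out:P1(v=0); in:-
Tick 6: [PARSE:-, VALIDATE:-, TRANSFORM:-, EMIT:-] out:P2(v=60); in:-
Tick 7: [PARSE:P3(v=16,ok=F), VALIDATE:-, TRANSFORM:-, EMIT:-] out:-; in:P3
Tick 8: [PARSE:-, VALIDATE:P3(v=16,ok=F), TRANSFORM:-, EMIT:-] out:-; in:-
Tick 9: [PARSE:-, VALIDATE:-, TRANSFORM:P3(v=0,ok=F), EMIT:-] out:-; in:-
Tick 10: [PARSE:P4(v=6,ok=F), VALIDATE:-, TRANSFORM:-, EMIT:P3(v=0,ok=F)] out:-; in:P4
Tick 11: [PARSE:P5(v=7,ok=F), VALIDATE:P4(v=6,ok=T), TRANSFORM:-, EMIT:-] out:P3(v=0); in:P5
Tick 12: [PARSE:P6(v=2,ok=F), VALIDATE:P5(v=7,ok=F), TRANSFORM:P4(v=30,ok=T), EMIT:-] out:-; in:P6
Tick 13: [PARSE:-, VALIDATE:P6(v=2,ok=T), TRANSFORM:P5(v=0,ok=F), EMIT:P4(v=30,ok=T)] out:-; in:-
Tick 14: [PARSE:-, VALIDATE:-, TRANSFORM:P6(v=10,ok=T), EMIT:P5(v=0,ok=F)] out:P4(v=30); in:-
Tick 15: [PARSE:-, VALIDATE:-, TRANSFORM:-, EMIT:P6(v=10,ok=T)] out:P5(v=0); in:-
Tick 16: [PARSE:-, VALIDATE:-, TRANSFORM:-, EMIT:-] out:P6(v=10); in:-
P5: arrives tick 11, valid=False (id=5, id%2=1), emit tick 15, final value 0

Answer: 15 0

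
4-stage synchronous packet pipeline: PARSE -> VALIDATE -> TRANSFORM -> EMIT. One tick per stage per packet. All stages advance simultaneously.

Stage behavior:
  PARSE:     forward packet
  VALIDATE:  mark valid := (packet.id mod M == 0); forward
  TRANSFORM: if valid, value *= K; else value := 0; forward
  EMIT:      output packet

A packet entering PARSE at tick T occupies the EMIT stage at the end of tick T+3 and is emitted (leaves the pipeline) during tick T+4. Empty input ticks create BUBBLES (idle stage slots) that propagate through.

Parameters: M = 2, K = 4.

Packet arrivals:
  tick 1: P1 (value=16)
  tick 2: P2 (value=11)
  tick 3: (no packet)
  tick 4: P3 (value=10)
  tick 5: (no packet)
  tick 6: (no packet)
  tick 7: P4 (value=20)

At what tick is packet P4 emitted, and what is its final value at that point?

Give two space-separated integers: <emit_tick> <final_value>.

Tick 1: [PARSE:P1(v=16,ok=F), VALIDATE:-, TRANSFORM:-, EMIT:-] out:-; in:P1
Tick 2: [PARSE:P2(v=11,ok=F), VALIDATE:P1(v=16,ok=F), TRANSFORM:-, EMIT:-] out:-; in:P2
Tick 3: [PARSE:-, VALIDATE:P2(v=11,ok=T), TRANSFORM:P1(v=0,ok=F), EMIT:-] out:-; in:-
Tick 4: [PARSE:P3(v=10,ok=F), VALIDATE:-, TRANSFORM:P2(v=44,ok=T), EMIT:P1(v=0,ok=F)] out:-; in:P3
Tick 5: [PARSE:-, VALIDATE:P3(v=10,ok=F), TRANSFORM:-, EMIT:P2(v=44,ok=T)] out:P1(v=0); in:-
Tick 6: [PARSE:-, VALIDATE:-, TRANSFORM:P3(v=0,ok=F), EMIT:-] out:P2(v=44); in:-
Tick 7: [PARSE:P4(v=20,ok=F), VALIDATE:-, TRANSFORM:-, EMIT:P3(v=0,ok=F)] out:-; in:P4
Tick 8: [PARSE:-, VALIDATE:P4(v=20,ok=T), TRANSFORM:-, EMIT:-] out:P3(v=0); in:-
Tick 9: [PARSE:-, VALIDATE:-, TRANSFORM:P4(v=80,ok=T), EMIT:-] out:-; in:-
Tick 10: [PARSE:-, VALIDATE:-, TRANSFORM:-, EMIT:P4(v=80,ok=T)] out:-; in:-
Tick 11: [PARSE:-, VALIDATE:-, TRANSFORM:-, EMIT:-] out:P4(v=80); in:-
P4: arrives tick 7, valid=True (id=4, id%2=0), emit tick 11, final value 80

Answer: 11 80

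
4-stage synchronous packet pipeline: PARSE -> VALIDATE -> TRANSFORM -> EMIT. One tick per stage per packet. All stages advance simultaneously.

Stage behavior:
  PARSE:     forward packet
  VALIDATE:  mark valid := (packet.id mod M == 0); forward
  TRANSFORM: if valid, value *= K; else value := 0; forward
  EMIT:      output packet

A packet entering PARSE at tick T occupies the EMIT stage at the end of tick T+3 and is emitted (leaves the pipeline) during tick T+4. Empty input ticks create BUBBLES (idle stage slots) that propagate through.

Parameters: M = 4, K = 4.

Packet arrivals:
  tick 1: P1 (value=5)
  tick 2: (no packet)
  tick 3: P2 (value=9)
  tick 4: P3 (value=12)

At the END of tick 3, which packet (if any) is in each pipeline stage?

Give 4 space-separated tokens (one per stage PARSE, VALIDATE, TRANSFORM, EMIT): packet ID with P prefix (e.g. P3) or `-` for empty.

Tick 1: [PARSE:P1(v=5,ok=F), VALIDATE:-, TRANSFORM:-, EMIT:-] out:-; in:P1
Tick 2: [PARSE:-, VALIDATE:P1(v=5,ok=F), TRANSFORM:-, EMIT:-] out:-; in:-
Tick 3: [PARSE:P2(v=9,ok=F), VALIDATE:-, TRANSFORM:P1(v=0,ok=F), EMIT:-] out:-; in:P2
At end of tick 3: ['P2', '-', 'P1', '-']

Answer: P2 - P1 -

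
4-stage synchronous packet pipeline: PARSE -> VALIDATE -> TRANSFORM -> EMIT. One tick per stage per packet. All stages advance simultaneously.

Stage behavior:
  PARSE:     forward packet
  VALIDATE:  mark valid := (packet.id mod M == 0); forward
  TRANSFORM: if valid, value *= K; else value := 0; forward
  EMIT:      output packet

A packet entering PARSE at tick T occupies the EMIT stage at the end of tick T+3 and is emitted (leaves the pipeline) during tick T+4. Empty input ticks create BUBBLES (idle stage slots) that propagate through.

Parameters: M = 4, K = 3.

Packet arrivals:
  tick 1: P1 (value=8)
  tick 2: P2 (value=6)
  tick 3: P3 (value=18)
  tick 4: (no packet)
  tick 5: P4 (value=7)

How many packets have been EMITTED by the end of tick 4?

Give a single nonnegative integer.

Answer: 0

Derivation:
Tick 1: [PARSE:P1(v=8,ok=F), VALIDATE:-, TRANSFORM:-, EMIT:-] out:-; in:P1
Tick 2: [PARSE:P2(v=6,ok=F), VALIDATE:P1(v=8,ok=F), TRANSFORM:-, EMIT:-] out:-; in:P2
Tick 3: [PARSE:P3(v=18,ok=F), VALIDATE:P2(v=6,ok=F), TRANSFORM:P1(v=0,ok=F), EMIT:-] out:-; in:P3
Tick 4: [PARSE:-, VALIDATE:P3(v=18,ok=F), TRANSFORM:P2(v=0,ok=F), EMIT:P1(v=0,ok=F)] out:-; in:-
Emitted by tick 4: []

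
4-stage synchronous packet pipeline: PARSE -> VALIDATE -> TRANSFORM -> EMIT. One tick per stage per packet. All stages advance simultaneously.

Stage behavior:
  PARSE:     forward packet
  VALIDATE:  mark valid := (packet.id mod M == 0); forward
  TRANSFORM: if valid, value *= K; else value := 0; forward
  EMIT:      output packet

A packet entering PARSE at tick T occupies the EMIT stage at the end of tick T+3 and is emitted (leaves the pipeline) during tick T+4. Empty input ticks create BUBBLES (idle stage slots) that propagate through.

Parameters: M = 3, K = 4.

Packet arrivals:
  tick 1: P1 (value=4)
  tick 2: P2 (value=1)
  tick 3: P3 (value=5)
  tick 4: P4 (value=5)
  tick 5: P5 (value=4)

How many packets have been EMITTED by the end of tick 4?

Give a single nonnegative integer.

Tick 1: [PARSE:P1(v=4,ok=F), VALIDATE:-, TRANSFORM:-, EMIT:-] out:-; in:P1
Tick 2: [PARSE:P2(v=1,ok=F), VALIDATE:P1(v=4,ok=F), TRANSFORM:-, EMIT:-] out:-; in:P2
Tick 3: [PARSE:P3(v=5,ok=F), VALIDATE:P2(v=1,ok=F), TRANSFORM:P1(v=0,ok=F), EMIT:-] out:-; in:P3
Tick 4: [PARSE:P4(v=5,ok=F), VALIDATE:P3(v=5,ok=T), TRANSFORM:P2(v=0,ok=F), EMIT:P1(v=0,ok=F)] out:-; in:P4
Emitted by tick 4: []

Answer: 0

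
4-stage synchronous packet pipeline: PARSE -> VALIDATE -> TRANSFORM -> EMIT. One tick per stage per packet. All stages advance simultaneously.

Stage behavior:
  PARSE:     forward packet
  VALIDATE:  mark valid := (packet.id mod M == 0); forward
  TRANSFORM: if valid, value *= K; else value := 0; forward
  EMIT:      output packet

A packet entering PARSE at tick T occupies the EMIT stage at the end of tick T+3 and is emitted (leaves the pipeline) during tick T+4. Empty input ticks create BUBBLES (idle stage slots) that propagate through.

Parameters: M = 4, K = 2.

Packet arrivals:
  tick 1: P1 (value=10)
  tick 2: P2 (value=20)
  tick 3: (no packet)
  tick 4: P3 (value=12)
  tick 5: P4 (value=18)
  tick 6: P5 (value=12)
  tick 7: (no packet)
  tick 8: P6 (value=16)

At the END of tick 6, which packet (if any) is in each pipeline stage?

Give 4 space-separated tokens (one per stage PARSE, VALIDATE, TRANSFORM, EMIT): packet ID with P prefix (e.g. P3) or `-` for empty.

Tick 1: [PARSE:P1(v=10,ok=F), VALIDATE:-, TRANSFORM:-, EMIT:-] out:-; in:P1
Tick 2: [PARSE:P2(v=20,ok=F), VALIDATE:P1(v=10,ok=F), TRANSFORM:-, EMIT:-] out:-; in:P2
Tick 3: [PARSE:-, VALIDATE:P2(v=20,ok=F), TRANSFORM:P1(v=0,ok=F), EMIT:-] out:-; in:-
Tick 4: [PARSE:P3(v=12,ok=F), VALIDATE:-, TRANSFORM:P2(v=0,ok=F), EMIT:P1(v=0,ok=F)] out:-; in:P3
Tick 5: [PARSE:P4(v=18,ok=F), VALIDATE:P3(v=12,ok=F), TRANSFORM:-, EMIT:P2(v=0,ok=F)] out:P1(v=0); in:P4
Tick 6: [PARSE:P5(v=12,ok=F), VALIDATE:P4(v=18,ok=T), TRANSFORM:P3(v=0,ok=F), EMIT:-] out:P2(v=0); in:P5
At end of tick 6: ['P5', 'P4', 'P3', '-']

Answer: P5 P4 P3 -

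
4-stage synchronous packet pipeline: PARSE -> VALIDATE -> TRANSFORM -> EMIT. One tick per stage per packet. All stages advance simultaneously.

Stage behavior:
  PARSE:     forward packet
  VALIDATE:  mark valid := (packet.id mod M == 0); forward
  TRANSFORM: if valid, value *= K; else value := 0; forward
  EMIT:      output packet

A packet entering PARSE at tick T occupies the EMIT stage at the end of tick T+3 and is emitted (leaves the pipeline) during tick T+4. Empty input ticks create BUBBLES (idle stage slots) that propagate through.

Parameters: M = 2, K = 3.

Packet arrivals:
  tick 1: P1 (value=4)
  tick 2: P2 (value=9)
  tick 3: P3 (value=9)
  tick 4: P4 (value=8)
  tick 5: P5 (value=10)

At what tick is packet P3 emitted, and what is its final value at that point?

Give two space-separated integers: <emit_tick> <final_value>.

Tick 1: [PARSE:P1(v=4,ok=F), VALIDATE:-, TRANSFORM:-, EMIT:-] out:-; in:P1
Tick 2: [PARSE:P2(v=9,ok=F), VALIDATE:P1(v=4,ok=F), TRANSFORM:-, EMIT:-] out:-; in:P2
Tick 3: [PARSE:P3(v=9,ok=F), VALIDATE:P2(v=9,ok=T), TRANSFORM:P1(v=0,ok=F), EMIT:-] out:-; in:P3
Tick 4: [PARSE:P4(v=8,ok=F), VALIDATE:P3(v=9,ok=F), TRANSFORM:P2(v=27,ok=T), EMIT:P1(v=0,ok=F)] out:-; in:P4
Tick 5: [PARSE:P5(v=10,ok=F), VALIDATE:P4(v=8,ok=T), TRANSFORM:P3(v=0,ok=F), EMIT:P2(v=27,ok=T)] out:P1(v=0); in:P5
Tick 6: [PARSE:-, VALIDATE:P5(v=10,ok=F), TRANSFORM:P4(v=24,ok=T), EMIT:P3(v=0,ok=F)] out:P2(v=27); in:-
Tick 7: [PARSE:-, VALIDATE:-, TRANSFORM:P5(v=0,ok=F), EMIT:P4(v=24,ok=T)] out:P3(v=0); in:-
Tick 8: [PARSE:-, VALIDATE:-, TRANSFORM:-, EMIT:P5(v=0,ok=F)] out:P4(v=24); in:-
Tick 9: [PARSE:-, VALIDATE:-, TRANSFORM:-, EMIT:-] out:P5(v=0); in:-
P3: arrives tick 3, valid=False (id=3, id%2=1), emit tick 7, final value 0

Answer: 7 0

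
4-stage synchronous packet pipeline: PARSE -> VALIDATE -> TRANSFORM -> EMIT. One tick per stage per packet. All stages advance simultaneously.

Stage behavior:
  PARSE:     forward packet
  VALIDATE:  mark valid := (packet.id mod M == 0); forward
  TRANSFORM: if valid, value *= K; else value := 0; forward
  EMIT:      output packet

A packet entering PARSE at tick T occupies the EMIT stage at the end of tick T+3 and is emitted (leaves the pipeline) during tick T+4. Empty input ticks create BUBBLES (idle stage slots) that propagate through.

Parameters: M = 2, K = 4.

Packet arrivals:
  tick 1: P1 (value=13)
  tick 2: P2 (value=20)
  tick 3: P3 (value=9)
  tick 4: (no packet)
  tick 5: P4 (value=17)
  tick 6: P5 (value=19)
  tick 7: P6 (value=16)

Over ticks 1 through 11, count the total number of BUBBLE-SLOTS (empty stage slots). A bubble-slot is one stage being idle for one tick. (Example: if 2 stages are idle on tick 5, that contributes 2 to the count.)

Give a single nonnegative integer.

Tick 1: [PARSE:P1(v=13,ok=F), VALIDATE:-, TRANSFORM:-, EMIT:-] out:-; bubbles=3
Tick 2: [PARSE:P2(v=20,ok=F), VALIDATE:P1(v=13,ok=F), TRANSFORM:-, EMIT:-] out:-; bubbles=2
Tick 3: [PARSE:P3(v=9,ok=F), VALIDATE:P2(v=20,ok=T), TRANSFORM:P1(v=0,ok=F), EMIT:-] out:-; bubbles=1
Tick 4: [PARSE:-, VALIDATE:P3(v=9,ok=F), TRANSFORM:P2(v=80,ok=T), EMIT:P1(v=0,ok=F)] out:-; bubbles=1
Tick 5: [PARSE:P4(v=17,ok=F), VALIDATE:-, TRANSFORM:P3(v=0,ok=F), EMIT:P2(v=80,ok=T)] out:P1(v=0); bubbles=1
Tick 6: [PARSE:P5(v=19,ok=F), VALIDATE:P4(v=17,ok=T), TRANSFORM:-, EMIT:P3(v=0,ok=F)] out:P2(v=80); bubbles=1
Tick 7: [PARSE:P6(v=16,ok=F), VALIDATE:P5(v=19,ok=F), TRANSFORM:P4(v=68,ok=T), EMIT:-] out:P3(v=0); bubbles=1
Tick 8: [PARSE:-, VALIDATE:P6(v=16,ok=T), TRANSFORM:P5(v=0,ok=F), EMIT:P4(v=68,ok=T)] out:-; bubbles=1
Tick 9: [PARSE:-, VALIDATE:-, TRANSFORM:P6(v=64,ok=T), EMIT:P5(v=0,ok=F)] out:P4(v=68); bubbles=2
Tick 10: [PARSE:-, VALIDATE:-, TRANSFORM:-, EMIT:P6(v=64,ok=T)] out:P5(v=0); bubbles=3
Tick 11: [PARSE:-, VALIDATE:-, TRANSFORM:-, EMIT:-] out:P6(v=64); bubbles=4
Total bubble-slots: 20

Answer: 20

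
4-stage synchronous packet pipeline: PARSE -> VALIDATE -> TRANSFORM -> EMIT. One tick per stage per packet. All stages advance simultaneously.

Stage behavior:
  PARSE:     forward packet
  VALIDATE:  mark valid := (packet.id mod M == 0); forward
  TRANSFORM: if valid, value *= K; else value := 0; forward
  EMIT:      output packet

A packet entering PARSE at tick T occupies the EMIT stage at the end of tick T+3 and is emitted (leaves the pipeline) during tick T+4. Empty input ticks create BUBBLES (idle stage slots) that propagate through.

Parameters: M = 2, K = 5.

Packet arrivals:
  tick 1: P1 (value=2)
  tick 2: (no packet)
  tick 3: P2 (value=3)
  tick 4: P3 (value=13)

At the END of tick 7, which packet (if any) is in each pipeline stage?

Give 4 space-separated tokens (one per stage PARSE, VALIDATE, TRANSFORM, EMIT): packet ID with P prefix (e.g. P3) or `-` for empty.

Tick 1: [PARSE:P1(v=2,ok=F), VALIDATE:-, TRANSFORM:-, EMIT:-] out:-; in:P1
Tick 2: [PARSE:-, VALIDATE:P1(v=2,ok=F), TRANSFORM:-, EMIT:-] out:-; in:-
Tick 3: [PARSE:P2(v=3,ok=F), VALIDATE:-, TRANSFORM:P1(v=0,ok=F), EMIT:-] out:-; in:P2
Tick 4: [PARSE:P3(v=13,ok=F), VALIDATE:P2(v=3,ok=T), TRANSFORM:-, EMIT:P1(v=0,ok=F)] out:-; in:P3
Tick 5: [PARSE:-, VALIDATE:P3(v=13,ok=F), TRANSFORM:P2(v=15,ok=T), EMIT:-] out:P1(v=0); in:-
Tick 6: [PARSE:-, VALIDATE:-, TRANSFORM:P3(v=0,ok=F), EMIT:P2(v=15,ok=T)] out:-; in:-
Tick 7: [PARSE:-, VALIDATE:-, TRANSFORM:-, EMIT:P3(v=0,ok=F)] out:P2(v=15); in:-
At end of tick 7: ['-', '-', '-', 'P3']

Answer: - - - P3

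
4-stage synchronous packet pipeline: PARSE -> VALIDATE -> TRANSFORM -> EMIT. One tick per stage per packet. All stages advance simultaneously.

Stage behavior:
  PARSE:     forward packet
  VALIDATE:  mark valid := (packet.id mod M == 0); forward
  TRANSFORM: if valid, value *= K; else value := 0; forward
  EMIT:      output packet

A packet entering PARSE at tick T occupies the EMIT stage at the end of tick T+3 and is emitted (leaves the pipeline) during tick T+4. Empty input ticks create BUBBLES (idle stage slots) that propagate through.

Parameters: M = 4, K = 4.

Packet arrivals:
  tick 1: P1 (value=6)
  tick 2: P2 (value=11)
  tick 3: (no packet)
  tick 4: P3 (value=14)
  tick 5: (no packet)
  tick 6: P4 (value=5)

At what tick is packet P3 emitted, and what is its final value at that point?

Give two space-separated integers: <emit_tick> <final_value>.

Tick 1: [PARSE:P1(v=6,ok=F), VALIDATE:-, TRANSFORM:-, EMIT:-] out:-; in:P1
Tick 2: [PARSE:P2(v=11,ok=F), VALIDATE:P1(v=6,ok=F), TRANSFORM:-, EMIT:-] out:-; in:P2
Tick 3: [PARSE:-, VALIDATE:P2(v=11,ok=F), TRANSFORM:P1(v=0,ok=F), EMIT:-] out:-; in:-
Tick 4: [PARSE:P3(v=14,ok=F), VALIDATE:-, TRANSFORM:P2(v=0,ok=F), EMIT:P1(v=0,ok=F)] out:-; in:P3
Tick 5: [PARSE:-, VALIDATE:P3(v=14,ok=F), TRANSFORM:-, EMIT:P2(v=0,ok=F)] out:P1(v=0); in:-
Tick 6: [PARSE:P4(v=5,ok=F), VALIDATE:-, TRANSFORM:P3(v=0,ok=F), EMIT:-] out:P2(v=0); in:P4
Tick 7: [PARSE:-, VALIDATE:P4(v=5,ok=T), TRANSFORM:-, EMIT:P3(v=0,ok=F)] out:-; in:-
Tick 8: [PARSE:-, VALIDATE:-, TRANSFORM:P4(v=20,ok=T), EMIT:-] out:P3(v=0); in:-
Tick 9: [PARSE:-, VALIDATE:-, TRANSFORM:-, EMIT:P4(v=20,ok=T)] out:-; in:-
Tick 10: [PARSE:-, VALIDATE:-, TRANSFORM:-, EMIT:-] out:P4(v=20); in:-
P3: arrives tick 4, valid=False (id=3, id%4=3), emit tick 8, final value 0

Answer: 8 0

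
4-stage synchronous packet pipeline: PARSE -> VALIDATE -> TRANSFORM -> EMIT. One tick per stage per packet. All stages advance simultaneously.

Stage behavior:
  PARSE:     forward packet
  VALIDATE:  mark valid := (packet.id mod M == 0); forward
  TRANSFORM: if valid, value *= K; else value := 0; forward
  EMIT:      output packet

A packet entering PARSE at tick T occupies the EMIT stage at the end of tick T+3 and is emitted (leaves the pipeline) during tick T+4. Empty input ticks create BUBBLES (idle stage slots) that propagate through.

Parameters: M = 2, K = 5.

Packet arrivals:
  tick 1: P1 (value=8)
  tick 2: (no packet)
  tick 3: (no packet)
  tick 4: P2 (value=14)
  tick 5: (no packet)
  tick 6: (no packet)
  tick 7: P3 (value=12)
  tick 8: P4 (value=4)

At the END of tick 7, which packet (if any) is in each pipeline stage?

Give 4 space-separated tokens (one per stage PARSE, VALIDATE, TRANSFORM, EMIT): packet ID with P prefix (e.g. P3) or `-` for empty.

Answer: P3 - - P2

Derivation:
Tick 1: [PARSE:P1(v=8,ok=F), VALIDATE:-, TRANSFORM:-, EMIT:-] out:-; in:P1
Tick 2: [PARSE:-, VALIDATE:P1(v=8,ok=F), TRANSFORM:-, EMIT:-] out:-; in:-
Tick 3: [PARSE:-, VALIDATE:-, TRANSFORM:P1(v=0,ok=F), EMIT:-] out:-; in:-
Tick 4: [PARSE:P2(v=14,ok=F), VALIDATE:-, TRANSFORM:-, EMIT:P1(v=0,ok=F)] out:-; in:P2
Tick 5: [PARSE:-, VALIDATE:P2(v=14,ok=T), TRANSFORM:-, EMIT:-] out:P1(v=0); in:-
Tick 6: [PARSE:-, VALIDATE:-, TRANSFORM:P2(v=70,ok=T), EMIT:-] out:-; in:-
Tick 7: [PARSE:P3(v=12,ok=F), VALIDATE:-, TRANSFORM:-, EMIT:P2(v=70,ok=T)] out:-; in:P3
At end of tick 7: ['P3', '-', '-', 'P2']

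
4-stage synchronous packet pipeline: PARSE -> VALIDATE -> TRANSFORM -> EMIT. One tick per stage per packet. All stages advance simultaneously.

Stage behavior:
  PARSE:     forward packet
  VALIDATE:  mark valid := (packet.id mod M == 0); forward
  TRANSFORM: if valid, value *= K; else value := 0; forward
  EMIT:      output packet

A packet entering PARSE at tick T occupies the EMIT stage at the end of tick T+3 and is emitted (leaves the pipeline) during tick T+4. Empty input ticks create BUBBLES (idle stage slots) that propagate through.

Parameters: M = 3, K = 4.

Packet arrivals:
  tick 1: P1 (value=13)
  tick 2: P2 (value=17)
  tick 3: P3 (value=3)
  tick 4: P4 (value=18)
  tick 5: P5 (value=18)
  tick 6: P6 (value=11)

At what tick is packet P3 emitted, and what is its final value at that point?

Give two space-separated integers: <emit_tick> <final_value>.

Answer: 7 12

Derivation:
Tick 1: [PARSE:P1(v=13,ok=F), VALIDATE:-, TRANSFORM:-, EMIT:-] out:-; in:P1
Tick 2: [PARSE:P2(v=17,ok=F), VALIDATE:P1(v=13,ok=F), TRANSFORM:-, EMIT:-] out:-; in:P2
Tick 3: [PARSE:P3(v=3,ok=F), VALIDATE:P2(v=17,ok=F), TRANSFORM:P1(v=0,ok=F), EMIT:-] out:-; in:P3
Tick 4: [PARSE:P4(v=18,ok=F), VALIDATE:P3(v=3,ok=T), TRANSFORM:P2(v=0,ok=F), EMIT:P1(v=0,ok=F)] out:-; in:P4
Tick 5: [PARSE:P5(v=18,ok=F), VALIDATE:P4(v=18,ok=F), TRANSFORM:P3(v=12,ok=T), EMIT:P2(v=0,ok=F)] out:P1(v=0); in:P5
Tick 6: [PARSE:P6(v=11,ok=F), VALIDATE:P5(v=18,ok=F), TRANSFORM:P4(v=0,ok=F), EMIT:P3(v=12,ok=T)] out:P2(v=0); in:P6
Tick 7: [PARSE:-, VALIDATE:P6(v=11,ok=T), TRANSFORM:P5(v=0,ok=F), EMIT:P4(v=0,ok=F)] out:P3(v=12); in:-
Tick 8: [PARSE:-, VALIDATE:-, TRANSFORM:P6(v=44,ok=T), EMIT:P5(v=0,ok=F)] out:P4(v=0); in:-
Tick 9: [PARSE:-, VALIDATE:-, TRANSFORM:-, EMIT:P6(v=44,ok=T)] out:P5(v=0); in:-
Tick 10: [PARSE:-, VALIDATE:-, TRANSFORM:-, EMIT:-] out:P6(v=44); in:-
P3: arrives tick 3, valid=True (id=3, id%3=0), emit tick 7, final value 12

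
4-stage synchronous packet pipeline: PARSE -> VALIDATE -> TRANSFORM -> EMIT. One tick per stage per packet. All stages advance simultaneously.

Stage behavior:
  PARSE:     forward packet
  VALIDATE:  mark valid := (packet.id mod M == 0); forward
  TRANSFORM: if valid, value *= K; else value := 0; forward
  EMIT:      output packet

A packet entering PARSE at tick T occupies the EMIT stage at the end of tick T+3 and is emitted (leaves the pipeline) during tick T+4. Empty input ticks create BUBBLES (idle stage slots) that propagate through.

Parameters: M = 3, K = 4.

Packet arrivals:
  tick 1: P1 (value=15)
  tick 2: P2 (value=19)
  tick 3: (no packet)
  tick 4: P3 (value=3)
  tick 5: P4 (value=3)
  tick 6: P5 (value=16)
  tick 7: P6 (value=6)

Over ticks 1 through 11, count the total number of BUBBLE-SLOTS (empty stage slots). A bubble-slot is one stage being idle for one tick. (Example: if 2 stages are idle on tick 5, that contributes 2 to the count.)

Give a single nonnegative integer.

Answer: 20

Derivation:
Tick 1: [PARSE:P1(v=15,ok=F), VALIDATE:-, TRANSFORM:-, EMIT:-] out:-; bubbles=3
Tick 2: [PARSE:P2(v=19,ok=F), VALIDATE:P1(v=15,ok=F), TRANSFORM:-, EMIT:-] out:-; bubbles=2
Tick 3: [PARSE:-, VALIDATE:P2(v=19,ok=F), TRANSFORM:P1(v=0,ok=F), EMIT:-] out:-; bubbles=2
Tick 4: [PARSE:P3(v=3,ok=F), VALIDATE:-, TRANSFORM:P2(v=0,ok=F), EMIT:P1(v=0,ok=F)] out:-; bubbles=1
Tick 5: [PARSE:P4(v=3,ok=F), VALIDATE:P3(v=3,ok=T), TRANSFORM:-, EMIT:P2(v=0,ok=F)] out:P1(v=0); bubbles=1
Tick 6: [PARSE:P5(v=16,ok=F), VALIDATE:P4(v=3,ok=F), TRANSFORM:P3(v=12,ok=T), EMIT:-] out:P2(v=0); bubbles=1
Tick 7: [PARSE:P6(v=6,ok=F), VALIDATE:P5(v=16,ok=F), TRANSFORM:P4(v=0,ok=F), EMIT:P3(v=12,ok=T)] out:-; bubbles=0
Tick 8: [PARSE:-, VALIDATE:P6(v=6,ok=T), TRANSFORM:P5(v=0,ok=F), EMIT:P4(v=0,ok=F)] out:P3(v=12); bubbles=1
Tick 9: [PARSE:-, VALIDATE:-, TRANSFORM:P6(v=24,ok=T), EMIT:P5(v=0,ok=F)] out:P4(v=0); bubbles=2
Tick 10: [PARSE:-, VALIDATE:-, TRANSFORM:-, EMIT:P6(v=24,ok=T)] out:P5(v=0); bubbles=3
Tick 11: [PARSE:-, VALIDATE:-, TRANSFORM:-, EMIT:-] out:P6(v=24); bubbles=4
Total bubble-slots: 20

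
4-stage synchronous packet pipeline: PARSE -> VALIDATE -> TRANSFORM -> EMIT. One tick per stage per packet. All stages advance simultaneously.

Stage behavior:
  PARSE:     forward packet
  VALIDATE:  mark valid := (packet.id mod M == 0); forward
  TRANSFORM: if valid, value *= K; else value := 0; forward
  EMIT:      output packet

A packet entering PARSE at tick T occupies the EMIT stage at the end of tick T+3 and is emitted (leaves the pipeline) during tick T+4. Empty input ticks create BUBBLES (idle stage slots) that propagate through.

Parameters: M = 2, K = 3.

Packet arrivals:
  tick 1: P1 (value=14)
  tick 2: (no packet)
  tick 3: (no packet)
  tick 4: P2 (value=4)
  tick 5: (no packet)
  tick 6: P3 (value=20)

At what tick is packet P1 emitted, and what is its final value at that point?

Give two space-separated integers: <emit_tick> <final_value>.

Tick 1: [PARSE:P1(v=14,ok=F), VALIDATE:-, TRANSFORM:-, EMIT:-] out:-; in:P1
Tick 2: [PARSE:-, VALIDATE:P1(v=14,ok=F), TRANSFORM:-, EMIT:-] out:-; in:-
Tick 3: [PARSE:-, VALIDATE:-, TRANSFORM:P1(v=0,ok=F), EMIT:-] out:-; in:-
Tick 4: [PARSE:P2(v=4,ok=F), VALIDATE:-, TRANSFORM:-, EMIT:P1(v=0,ok=F)] out:-; in:P2
Tick 5: [PARSE:-, VALIDATE:P2(v=4,ok=T), TRANSFORM:-, EMIT:-] out:P1(v=0); in:-
Tick 6: [PARSE:P3(v=20,ok=F), VALIDATE:-, TRANSFORM:P2(v=12,ok=T), EMIT:-] out:-; in:P3
Tick 7: [PARSE:-, VALIDATE:P3(v=20,ok=F), TRANSFORM:-, EMIT:P2(v=12,ok=T)] out:-; in:-
Tick 8: [PARSE:-, VALIDATE:-, TRANSFORM:P3(v=0,ok=F), EMIT:-] out:P2(v=12); in:-
Tick 9: [PARSE:-, VALIDATE:-, TRANSFORM:-, EMIT:P3(v=0,ok=F)] out:-; in:-
Tick 10: [PARSE:-, VALIDATE:-, TRANSFORM:-, EMIT:-] out:P3(v=0); in:-
P1: arrives tick 1, valid=False (id=1, id%2=1), emit tick 5, final value 0

Answer: 5 0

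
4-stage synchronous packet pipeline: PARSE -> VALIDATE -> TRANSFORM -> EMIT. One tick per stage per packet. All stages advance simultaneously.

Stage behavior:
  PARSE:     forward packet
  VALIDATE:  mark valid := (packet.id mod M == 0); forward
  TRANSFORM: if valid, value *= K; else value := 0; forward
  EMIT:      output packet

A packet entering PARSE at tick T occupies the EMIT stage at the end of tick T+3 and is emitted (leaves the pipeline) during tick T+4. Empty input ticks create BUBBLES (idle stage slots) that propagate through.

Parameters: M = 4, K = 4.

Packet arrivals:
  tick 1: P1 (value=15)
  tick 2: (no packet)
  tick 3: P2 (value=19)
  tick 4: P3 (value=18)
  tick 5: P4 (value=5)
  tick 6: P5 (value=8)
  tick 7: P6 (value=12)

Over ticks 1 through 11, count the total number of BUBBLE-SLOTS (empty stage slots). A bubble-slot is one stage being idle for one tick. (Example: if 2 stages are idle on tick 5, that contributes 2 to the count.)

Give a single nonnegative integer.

Tick 1: [PARSE:P1(v=15,ok=F), VALIDATE:-, TRANSFORM:-, EMIT:-] out:-; bubbles=3
Tick 2: [PARSE:-, VALIDATE:P1(v=15,ok=F), TRANSFORM:-, EMIT:-] out:-; bubbles=3
Tick 3: [PARSE:P2(v=19,ok=F), VALIDATE:-, TRANSFORM:P1(v=0,ok=F), EMIT:-] out:-; bubbles=2
Tick 4: [PARSE:P3(v=18,ok=F), VALIDATE:P2(v=19,ok=F), TRANSFORM:-, EMIT:P1(v=0,ok=F)] out:-; bubbles=1
Tick 5: [PARSE:P4(v=5,ok=F), VALIDATE:P3(v=18,ok=F), TRANSFORM:P2(v=0,ok=F), EMIT:-] out:P1(v=0); bubbles=1
Tick 6: [PARSE:P5(v=8,ok=F), VALIDATE:P4(v=5,ok=T), TRANSFORM:P3(v=0,ok=F), EMIT:P2(v=0,ok=F)] out:-; bubbles=0
Tick 7: [PARSE:P6(v=12,ok=F), VALIDATE:P5(v=8,ok=F), TRANSFORM:P4(v=20,ok=T), EMIT:P3(v=0,ok=F)] out:P2(v=0); bubbles=0
Tick 8: [PARSE:-, VALIDATE:P6(v=12,ok=F), TRANSFORM:P5(v=0,ok=F), EMIT:P4(v=20,ok=T)] out:P3(v=0); bubbles=1
Tick 9: [PARSE:-, VALIDATE:-, TRANSFORM:P6(v=0,ok=F), EMIT:P5(v=0,ok=F)] out:P4(v=20); bubbles=2
Tick 10: [PARSE:-, VALIDATE:-, TRANSFORM:-, EMIT:P6(v=0,ok=F)] out:P5(v=0); bubbles=3
Tick 11: [PARSE:-, VALIDATE:-, TRANSFORM:-, EMIT:-] out:P6(v=0); bubbles=4
Total bubble-slots: 20

Answer: 20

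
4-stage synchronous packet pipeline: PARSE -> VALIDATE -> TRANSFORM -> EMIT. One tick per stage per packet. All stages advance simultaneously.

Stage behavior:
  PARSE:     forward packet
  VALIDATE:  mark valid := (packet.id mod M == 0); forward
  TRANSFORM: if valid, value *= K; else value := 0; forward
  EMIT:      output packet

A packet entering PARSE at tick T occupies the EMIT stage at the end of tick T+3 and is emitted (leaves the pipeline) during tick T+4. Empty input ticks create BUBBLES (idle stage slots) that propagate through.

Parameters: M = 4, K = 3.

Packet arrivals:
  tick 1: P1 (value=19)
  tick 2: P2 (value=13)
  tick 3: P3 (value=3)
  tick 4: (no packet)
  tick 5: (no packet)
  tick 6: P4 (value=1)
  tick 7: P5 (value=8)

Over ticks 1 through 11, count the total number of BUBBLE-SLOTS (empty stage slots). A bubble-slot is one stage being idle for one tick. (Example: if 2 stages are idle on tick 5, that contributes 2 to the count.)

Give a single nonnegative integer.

Tick 1: [PARSE:P1(v=19,ok=F), VALIDATE:-, TRANSFORM:-, EMIT:-] out:-; bubbles=3
Tick 2: [PARSE:P2(v=13,ok=F), VALIDATE:P1(v=19,ok=F), TRANSFORM:-, EMIT:-] out:-; bubbles=2
Tick 3: [PARSE:P3(v=3,ok=F), VALIDATE:P2(v=13,ok=F), TRANSFORM:P1(v=0,ok=F), EMIT:-] out:-; bubbles=1
Tick 4: [PARSE:-, VALIDATE:P3(v=3,ok=F), TRANSFORM:P2(v=0,ok=F), EMIT:P1(v=0,ok=F)] out:-; bubbles=1
Tick 5: [PARSE:-, VALIDATE:-, TRANSFORM:P3(v=0,ok=F), EMIT:P2(v=0,ok=F)] out:P1(v=0); bubbles=2
Tick 6: [PARSE:P4(v=1,ok=F), VALIDATE:-, TRANSFORM:-, EMIT:P3(v=0,ok=F)] out:P2(v=0); bubbles=2
Tick 7: [PARSE:P5(v=8,ok=F), VALIDATE:P4(v=1,ok=T), TRANSFORM:-, EMIT:-] out:P3(v=0); bubbles=2
Tick 8: [PARSE:-, VALIDATE:P5(v=8,ok=F), TRANSFORM:P4(v=3,ok=T), EMIT:-] out:-; bubbles=2
Tick 9: [PARSE:-, VALIDATE:-, TRANSFORM:P5(v=0,ok=F), EMIT:P4(v=3,ok=T)] out:-; bubbles=2
Tick 10: [PARSE:-, VALIDATE:-, TRANSFORM:-, EMIT:P5(v=0,ok=F)] out:P4(v=3); bubbles=3
Tick 11: [PARSE:-, VALIDATE:-, TRANSFORM:-, EMIT:-] out:P5(v=0); bubbles=4
Total bubble-slots: 24

Answer: 24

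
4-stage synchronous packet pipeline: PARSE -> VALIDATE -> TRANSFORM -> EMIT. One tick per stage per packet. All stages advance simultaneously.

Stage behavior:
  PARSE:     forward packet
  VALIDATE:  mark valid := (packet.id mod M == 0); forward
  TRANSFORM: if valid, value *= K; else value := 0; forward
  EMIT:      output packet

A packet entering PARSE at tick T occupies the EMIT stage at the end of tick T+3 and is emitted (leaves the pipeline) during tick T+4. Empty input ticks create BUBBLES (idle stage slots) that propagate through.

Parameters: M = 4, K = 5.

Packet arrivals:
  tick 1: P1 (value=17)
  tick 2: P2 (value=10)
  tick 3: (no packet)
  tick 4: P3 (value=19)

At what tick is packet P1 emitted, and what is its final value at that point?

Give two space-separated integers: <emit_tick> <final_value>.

Answer: 5 0

Derivation:
Tick 1: [PARSE:P1(v=17,ok=F), VALIDATE:-, TRANSFORM:-, EMIT:-] out:-; in:P1
Tick 2: [PARSE:P2(v=10,ok=F), VALIDATE:P1(v=17,ok=F), TRANSFORM:-, EMIT:-] out:-; in:P2
Tick 3: [PARSE:-, VALIDATE:P2(v=10,ok=F), TRANSFORM:P1(v=0,ok=F), EMIT:-] out:-; in:-
Tick 4: [PARSE:P3(v=19,ok=F), VALIDATE:-, TRANSFORM:P2(v=0,ok=F), EMIT:P1(v=0,ok=F)] out:-; in:P3
Tick 5: [PARSE:-, VALIDATE:P3(v=19,ok=F), TRANSFORM:-, EMIT:P2(v=0,ok=F)] out:P1(v=0); in:-
Tick 6: [PARSE:-, VALIDATE:-, TRANSFORM:P3(v=0,ok=F), EMIT:-] out:P2(v=0); in:-
Tick 7: [PARSE:-, VALIDATE:-, TRANSFORM:-, EMIT:P3(v=0,ok=F)] out:-; in:-
Tick 8: [PARSE:-, VALIDATE:-, TRANSFORM:-, EMIT:-] out:P3(v=0); in:-
P1: arrives tick 1, valid=False (id=1, id%4=1), emit tick 5, final value 0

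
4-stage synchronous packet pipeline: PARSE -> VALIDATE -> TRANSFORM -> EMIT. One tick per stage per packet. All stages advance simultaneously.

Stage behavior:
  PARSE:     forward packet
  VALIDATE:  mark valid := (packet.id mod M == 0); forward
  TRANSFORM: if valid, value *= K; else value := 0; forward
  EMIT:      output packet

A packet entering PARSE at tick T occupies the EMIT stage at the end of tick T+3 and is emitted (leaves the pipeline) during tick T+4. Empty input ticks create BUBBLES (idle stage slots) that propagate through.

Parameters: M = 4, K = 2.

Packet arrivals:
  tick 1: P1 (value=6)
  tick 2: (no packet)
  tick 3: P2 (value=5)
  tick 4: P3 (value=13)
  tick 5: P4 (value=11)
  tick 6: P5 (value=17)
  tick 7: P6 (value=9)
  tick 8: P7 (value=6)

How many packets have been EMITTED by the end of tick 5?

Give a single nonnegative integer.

Tick 1: [PARSE:P1(v=6,ok=F), VALIDATE:-, TRANSFORM:-, EMIT:-] out:-; in:P1
Tick 2: [PARSE:-, VALIDATE:P1(v=6,ok=F), TRANSFORM:-, EMIT:-] out:-; in:-
Tick 3: [PARSE:P2(v=5,ok=F), VALIDATE:-, TRANSFORM:P1(v=0,ok=F), EMIT:-] out:-; in:P2
Tick 4: [PARSE:P3(v=13,ok=F), VALIDATE:P2(v=5,ok=F), TRANSFORM:-, EMIT:P1(v=0,ok=F)] out:-; in:P3
Tick 5: [PARSE:P4(v=11,ok=F), VALIDATE:P3(v=13,ok=F), TRANSFORM:P2(v=0,ok=F), EMIT:-] out:P1(v=0); in:P4
Emitted by tick 5: ['P1']

Answer: 1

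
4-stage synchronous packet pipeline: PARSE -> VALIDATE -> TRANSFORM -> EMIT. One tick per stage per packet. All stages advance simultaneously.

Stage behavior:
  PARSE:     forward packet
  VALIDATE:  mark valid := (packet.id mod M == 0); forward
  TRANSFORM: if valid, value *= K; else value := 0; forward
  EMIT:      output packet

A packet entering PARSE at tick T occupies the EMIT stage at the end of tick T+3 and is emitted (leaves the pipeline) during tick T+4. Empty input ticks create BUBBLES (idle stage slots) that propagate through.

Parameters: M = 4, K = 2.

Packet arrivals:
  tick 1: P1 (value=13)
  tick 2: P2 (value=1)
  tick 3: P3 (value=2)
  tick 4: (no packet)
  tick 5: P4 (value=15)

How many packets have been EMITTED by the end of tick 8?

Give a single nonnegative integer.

Tick 1: [PARSE:P1(v=13,ok=F), VALIDATE:-, TRANSFORM:-, EMIT:-] out:-; in:P1
Tick 2: [PARSE:P2(v=1,ok=F), VALIDATE:P1(v=13,ok=F), TRANSFORM:-, EMIT:-] out:-; in:P2
Tick 3: [PARSE:P3(v=2,ok=F), VALIDATE:P2(v=1,ok=F), TRANSFORM:P1(v=0,ok=F), EMIT:-] out:-; in:P3
Tick 4: [PARSE:-, VALIDATE:P3(v=2,ok=F), TRANSFORM:P2(v=0,ok=F), EMIT:P1(v=0,ok=F)] out:-; in:-
Tick 5: [PARSE:P4(v=15,ok=F), VALIDATE:-, TRANSFORM:P3(v=0,ok=F), EMIT:P2(v=0,ok=F)] out:P1(v=0); in:P4
Tick 6: [PARSE:-, VALIDATE:P4(v=15,ok=T), TRANSFORM:-, EMIT:P3(v=0,ok=F)] out:P2(v=0); in:-
Tick 7: [PARSE:-, VALIDATE:-, TRANSFORM:P4(v=30,ok=T), EMIT:-] out:P3(v=0); in:-
Tick 8: [PARSE:-, VALIDATE:-, TRANSFORM:-, EMIT:P4(v=30,ok=T)] out:-; in:-
Emitted by tick 8: ['P1', 'P2', 'P3']

Answer: 3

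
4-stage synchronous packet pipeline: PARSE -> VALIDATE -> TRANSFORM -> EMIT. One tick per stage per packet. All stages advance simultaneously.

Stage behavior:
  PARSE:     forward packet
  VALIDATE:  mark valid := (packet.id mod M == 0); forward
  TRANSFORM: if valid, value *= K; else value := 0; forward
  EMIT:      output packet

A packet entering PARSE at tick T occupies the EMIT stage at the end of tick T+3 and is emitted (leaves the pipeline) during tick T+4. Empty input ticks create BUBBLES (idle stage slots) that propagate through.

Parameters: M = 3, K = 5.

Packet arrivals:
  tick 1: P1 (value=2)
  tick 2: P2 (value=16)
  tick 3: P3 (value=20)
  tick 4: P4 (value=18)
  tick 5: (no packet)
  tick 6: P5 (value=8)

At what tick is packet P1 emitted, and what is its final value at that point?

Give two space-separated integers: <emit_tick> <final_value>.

Answer: 5 0

Derivation:
Tick 1: [PARSE:P1(v=2,ok=F), VALIDATE:-, TRANSFORM:-, EMIT:-] out:-; in:P1
Tick 2: [PARSE:P2(v=16,ok=F), VALIDATE:P1(v=2,ok=F), TRANSFORM:-, EMIT:-] out:-; in:P2
Tick 3: [PARSE:P3(v=20,ok=F), VALIDATE:P2(v=16,ok=F), TRANSFORM:P1(v=0,ok=F), EMIT:-] out:-; in:P3
Tick 4: [PARSE:P4(v=18,ok=F), VALIDATE:P3(v=20,ok=T), TRANSFORM:P2(v=0,ok=F), EMIT:P1(v=0,ok=F)] out:-; in:P4
Tick 5: [PARSE:-, VALIDATE:P4(v=18,ok=F), TRANSFORM:P3(v=100,ok=T), EMIT:P2(v=0,ok=F)] out:P1(v=0); in:-
Tick 6: [PARSE:P5(v=8,ok=F), VALIDATE:-, TRANSFORM:P4(v=0,ok=F), EMIT:P3(v=100,ok=T)] out:P2(v=0); in:P5
Tick 7: [PARSE:-, VALIDATE:P5(v=8,ok=F), TRANSFORM:-, EMIT:P4(v=0,ok=F)] out:P3(v=100); in:-
Tick 8: [PARSE:-, VALIDATE:-, TRANSFORM:P5(v=0,ok=F), EMIT:-] out:P4(v=0); in:-
Tick 9: [PARSE:-, VALIDATE:-, TRANSFORM:-, EMIT:P5(v=0,ok=F)] out:-; in:-
Tick 10: [PARSE:-, VALIDATE:-, TRANSFORM:-, EMIT:-] out:P5(v=0); in:-
P1: arrives tick 1, valid=False (id=1, id%3=1), emit tick 5, final value 0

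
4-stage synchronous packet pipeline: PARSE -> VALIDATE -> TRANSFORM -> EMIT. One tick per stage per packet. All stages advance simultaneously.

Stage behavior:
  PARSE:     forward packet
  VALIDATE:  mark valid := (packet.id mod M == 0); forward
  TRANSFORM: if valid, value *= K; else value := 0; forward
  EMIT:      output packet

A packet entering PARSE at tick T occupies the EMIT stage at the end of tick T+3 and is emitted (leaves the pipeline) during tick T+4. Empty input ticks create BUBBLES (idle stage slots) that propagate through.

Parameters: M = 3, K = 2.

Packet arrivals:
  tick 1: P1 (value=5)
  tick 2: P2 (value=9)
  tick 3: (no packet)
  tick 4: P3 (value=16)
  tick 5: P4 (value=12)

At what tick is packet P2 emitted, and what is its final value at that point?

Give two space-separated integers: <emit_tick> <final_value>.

Tick 1: [PARSE:P1(v=5,ok=F), VALIDATE:-, TRANSFORM:-, EMIT:-] out:-; in:P1
Tick 2: [PARSE:P2(v=9,ok=F), VALIDATE:P1(v=5,ok=F), TRANSFORM:-, EMIT:-] out:-; in:P2
Tick 3: [PARSE:-, VALIDATE:P2(v=9,ok=F), TRANSFORM:P1(v=0,ok=F), EMIT:-] out:-; in:-
Tick 4: [PARSE:P3(v=16,ok=F), VALIDATE:-, TRANSFORM:P2(v=0,ok=F), EMIT:P1(v=0,ok=F)] out:-; in:P3
Tick 5: [PARSE:P4(v=12,ok=F), VALIDATE:P3(v=16,ok=T), TRANSFORM:-, EMIT:P2(v=0,ok=F)] out:P1(v=0); in:P4
Tick 6: [PARSE:-, VALIDATE:P4(v=12,ok=F), TRANSFORM:P3(v=32,ok=T), EMIT:-] out:P2(v=0); in:-
Tick 7: [PARSE:-, VALIDATE:-, TRANSFORM:P4(v=0,ok=F), EMIT:P3(v=32,ok=T)] out:-; in:-
Tick 8: [PARSE:-, VALIDATE:-, TRANSFORM:-, EMIT:P4(v=0,ok=F)] out:P3(v=32); in:-
Tick 9: [PARSE:-, VALIDATE:-, TRANSFORM:-, EMIT:-] out:P4(v=0); in:-
P2: arrives tick 2, valid=False (id=2, id%3=2), emit tick 6, final value 0

Answer: 6 0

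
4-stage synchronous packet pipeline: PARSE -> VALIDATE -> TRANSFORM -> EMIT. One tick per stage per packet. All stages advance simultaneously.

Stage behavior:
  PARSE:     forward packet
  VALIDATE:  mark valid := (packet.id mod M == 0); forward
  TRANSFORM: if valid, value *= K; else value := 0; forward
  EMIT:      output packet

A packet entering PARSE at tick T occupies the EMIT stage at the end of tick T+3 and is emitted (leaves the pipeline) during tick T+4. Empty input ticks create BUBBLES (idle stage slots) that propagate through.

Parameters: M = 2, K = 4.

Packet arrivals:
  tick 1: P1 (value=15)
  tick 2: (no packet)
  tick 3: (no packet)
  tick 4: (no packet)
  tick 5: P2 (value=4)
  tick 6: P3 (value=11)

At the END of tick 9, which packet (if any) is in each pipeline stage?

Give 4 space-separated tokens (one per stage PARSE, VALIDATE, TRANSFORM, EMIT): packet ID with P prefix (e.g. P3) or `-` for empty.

Tick 1: [PARSE:P1(v=15,ok=F), VALIDATE:-, TRANSFORM:-, EMIT:-] out:-; in:P1
Tick 2: [PARSE:-, VALIDATE:P1(v=15,ok=F), TRANSFORM:-, EMIT:-] out:-; in:-
Tick 3: [PARSE:-, VALIDATE:-, TRANSFORM:P1(v=0,ok=F), EMIT:-] out:-; in:-
Tick 4: [PARSE:-, VALIDATE:-, TRANSFORM:-, EMIT:P1(v=0,ok=F)] out:-; in:-
Tick 5: [PARSE:P2(v=4,ok=F), VALIDATE:-, TRANSFORM:-, EMIT:-] out:P1(v=0); in:P2
Tick 6: [PARSE:P3(v=11,ok=F), VALIDATE:P2(v=4,ok=T), TRANSFORM:-, EMIT:-] out:-; in:P3
Tick 7: [PARSE:-, VALIDATE:P3(v=11,ok=F), TRANSFORM:P2(v=16,ok=T), EMIT:-] out:-; in:-
Tick 8: [PARSE:-, VALIDATE:-, TRANSFORM:P3(v=0,ok=F), EMIT:P2(v=16,ok=T)] out:-; in:-
Tick 9: [PARSE:-, VALIDATE:-, TRANSFORM:-, EMIT:P3(v=0,ok=F)] out:P2(v=16); in:-
At end of tick 9: ['-', '-', '-', 'P3']

Answer: - - - P3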